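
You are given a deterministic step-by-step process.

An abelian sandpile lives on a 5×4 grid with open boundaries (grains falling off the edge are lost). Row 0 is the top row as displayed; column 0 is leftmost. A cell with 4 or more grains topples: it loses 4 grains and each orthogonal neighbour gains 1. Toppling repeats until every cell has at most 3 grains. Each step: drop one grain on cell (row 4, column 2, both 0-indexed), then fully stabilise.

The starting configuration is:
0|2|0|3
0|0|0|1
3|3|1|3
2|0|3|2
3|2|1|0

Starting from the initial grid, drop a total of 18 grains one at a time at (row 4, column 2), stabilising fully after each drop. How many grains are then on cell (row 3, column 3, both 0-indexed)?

t=0: 0|2|0|3
0|0|0|1
3|3|1|3
2|0|3|2
3|2|1|0
t=1: 0|2|0|3
0|0|0|1
3|3|1|3
2|0|3|2
3|2|2|0
t=2: 0|2|0|3
0|0|0|1
3|3|1|3
2|0|3|2
3|2|3|0
t=3: 0|2|0|3
0|0|0|1
3|3|2|3
2|1|0|3
3|3|1|1
t=4: 0|2|0|3
0|0|0|1
3|3|2|3
2|1|0|3
3|3|2|1
t=5: 0|2|0|3
0|0|0|1
3|3|2|3
2|1|0|3
3|3|3|1
t=6: 0|2|0|3
0|0|0|1
3|3|2|3
3|2|1|3
0|1|1|2
t=7: 0|2|0|3
0|0|0|1
3|3|2|3
3|2|1|3
0|1|2|2
t=8: 0|2|0|3
0|0|0|1
3|3|2|3
3|2|1|3
0|1|3|2
t=9: 0|2|0|3
0|0|0|1
3|3|2|3
3|2|2|3
0|2|0|3
t=10: 0|2|0|3
0|0|0|1
3|3|2|3
3|2|2|3
0|2|1|3
t=11: 0|2|0|3
0|0|0|1
3|3|2|3
3|2|2|3
0|2|2|3
t=12: 0|2|0|3
0|0|0|1
3|3|2|3
3|2|2|3
0|2|3|3
t=13: 0|2|0|3
1|1|1|2
1|2|1|1
1|2|2|2
2|0|3|1
t=14: 0|2|0|3
1|1|1|2
1|2|1|1
1|2|3|2
2|1|0|2
t=15: 0|2|0|3
1|1|1|2
1|2|1|1
1|2|3|2
2|1|1|2
t=16: 0|2|0|3
1|1|1|2
1|2|1|1
1|2|3|2
2|1|2|2
t=17: 0|2|0|3
1|1|1|2
1|2|1|1
1|2|3|2
2|1|3|2
t=18: 0|2|0|3
1|1|1|2
1|2|2|1
1|3|0|3
2|2|1|3

3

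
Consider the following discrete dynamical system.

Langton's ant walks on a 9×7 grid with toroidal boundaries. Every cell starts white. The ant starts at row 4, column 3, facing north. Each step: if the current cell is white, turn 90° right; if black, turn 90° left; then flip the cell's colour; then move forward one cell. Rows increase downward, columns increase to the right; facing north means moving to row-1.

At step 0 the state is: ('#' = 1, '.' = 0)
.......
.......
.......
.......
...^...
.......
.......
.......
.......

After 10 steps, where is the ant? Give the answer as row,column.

5,2

0) .......
.......
.......
.......
...^...
.......
.......
.......
.......
1) .......
.......
.......
.......
...#>..
.......
.......
.......
.......
2) .......
.......
.......
.......
...##..
....v..
.......
.......
.......
3) .......
.......
.......
.......
...##..
...<#..
.......
.......
.......
4) .......
.......
.......
.......
...^#..
...##..
.......
.......
.......
5) .......
.......
.......
.......
..<.#..
...##..
.......
.......
.......
6) .......
.......
.......
..^....
..#.#..
...##..
.......
.......
.......
7) .......
.......
.......
..#>...
..#.#..
...##..
.......
.......
.......
8) .......
.......
.......
..##...
..#v#..
...##..
.......
.......
.......
9) .......
.......
.......
..##...
..<##..
...##..
.......
.......
.......
10) .......
.......
.......
..##...
...##..
..v##..
.......
.......
.......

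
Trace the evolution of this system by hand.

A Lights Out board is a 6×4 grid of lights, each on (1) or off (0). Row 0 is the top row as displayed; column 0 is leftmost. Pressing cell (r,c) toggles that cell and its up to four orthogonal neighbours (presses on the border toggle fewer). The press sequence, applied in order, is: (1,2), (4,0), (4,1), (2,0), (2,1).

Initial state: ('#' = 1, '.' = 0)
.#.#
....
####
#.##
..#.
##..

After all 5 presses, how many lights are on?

13

step 0: .#.#
....
####
#.##
..#.
##..
step 1: .###
.###
##.#
#.##
..#.
##..
step 2: .###
.###
##.#
..##
###.
.#..
step 3: .###
.###
##.#
.###
....
....
step 4: .###
####
...#
####
....
....
step 5: .###
#.##
####
#.##
....
....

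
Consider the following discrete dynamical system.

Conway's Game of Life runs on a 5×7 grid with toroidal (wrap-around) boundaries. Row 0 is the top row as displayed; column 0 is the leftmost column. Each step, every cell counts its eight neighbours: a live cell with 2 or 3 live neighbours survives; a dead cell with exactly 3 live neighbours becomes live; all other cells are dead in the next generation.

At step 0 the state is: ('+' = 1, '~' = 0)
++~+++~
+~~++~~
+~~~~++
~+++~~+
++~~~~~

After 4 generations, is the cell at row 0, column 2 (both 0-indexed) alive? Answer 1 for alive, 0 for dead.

1

k=0  ++~+++~
+~~++~~
+~~~~++
~+++~~+
++~~~~~
k=1  ~~~+~+~
~~++~~~
~~~~~+~
~~+~~+~
~~~~~+~
k=2  ~~++~~~
~~++~~~
~~+++~~
~~~~+++
~~~~~++
k=3  ~~+++~~
~+~~~~~
~~+~~~~
~~~~~~+
~~~+~~+
k=4  ~~+++~~
~+~~~~~
~~~~~~~
~~~~~~~
~~++++~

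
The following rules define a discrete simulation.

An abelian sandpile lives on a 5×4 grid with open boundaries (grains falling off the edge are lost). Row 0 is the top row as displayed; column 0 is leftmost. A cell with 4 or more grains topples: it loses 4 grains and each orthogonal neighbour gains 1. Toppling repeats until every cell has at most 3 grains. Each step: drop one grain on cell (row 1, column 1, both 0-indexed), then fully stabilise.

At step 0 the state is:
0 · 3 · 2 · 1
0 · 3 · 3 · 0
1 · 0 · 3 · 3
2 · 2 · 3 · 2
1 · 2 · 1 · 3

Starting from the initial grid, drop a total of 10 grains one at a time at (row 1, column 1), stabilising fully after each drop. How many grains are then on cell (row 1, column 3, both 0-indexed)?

t=0: 0 · 3 · 2 · 1
0 · 3 · 3 · 0
1 · 0 · 3 · 3
2 · 2 · 3 · 2
1 · 2 · 1 · 3
t=1: 1 · 1 · 0 · 2
1 · 2 · 2 · 2
1 · 2 · 2 · 1
2 · 3 · 1 · 1
1 · 2 · 3 · 0
t=2: 1 · 1 · 0 · 2
1 · 3 · 2 · 2
1 · 2 · 2 · 1
2 · 3 · 1 · 1
1 · 2 · 3 · 0
t=3: 1 · 2 · 0 · 2
2 · 0 · 3 · 2
1 · 3 · 2 · 1
2 · 3 · 1 · 1
1 · 2 · 3 · 0
t=4: 1 · 2 · 0 · 2
2 · 1 · 3 · 2
1 · 3 · 2 · 1
2 · 3 · 1 · 1
1 · 2 · 3 · 0
t=5: 1 · 2 · 0 · 2
2 · 2 · 3 · 2
1 · 3 · 2 · 1
2 · 3 · 1 · 1
1 · 2 · 3 · 0
t=6: 1 · 2 · 0 · 2
2 · 3 · 3 · 2
1 · 3 · 2 · 1
2 · 3 · 1 · 1
1 · 2 · 3 · 0
t=7: 1 · 3 · 1 · 2
3 · 2 · 1 · 3
2 · 2 · 0 · 2
3 · 0 · 3 · 1
1 · 3 · 3 · 0
t=8: 1 · 3 · 1 · 2
3 · 3 · 1 · 3
2 · 2 · 0 · 2
3 · 0 · 3 · 1
1 · 3 · 3 · 0
t=9: 3 · 0 · 2 · 2
0 · 2 · 2 · 3
3 · 3 · 0 · 2
3 · 0 · 3 · 1
1 · 3 · 3 · 0
t=10: 3 · 0 · 2 · 2
0 · 3 · 2 · 3
3 · 3 · 0 · 2
3 · 0 · 3 · 1
1 · 3 · 3 · 0

3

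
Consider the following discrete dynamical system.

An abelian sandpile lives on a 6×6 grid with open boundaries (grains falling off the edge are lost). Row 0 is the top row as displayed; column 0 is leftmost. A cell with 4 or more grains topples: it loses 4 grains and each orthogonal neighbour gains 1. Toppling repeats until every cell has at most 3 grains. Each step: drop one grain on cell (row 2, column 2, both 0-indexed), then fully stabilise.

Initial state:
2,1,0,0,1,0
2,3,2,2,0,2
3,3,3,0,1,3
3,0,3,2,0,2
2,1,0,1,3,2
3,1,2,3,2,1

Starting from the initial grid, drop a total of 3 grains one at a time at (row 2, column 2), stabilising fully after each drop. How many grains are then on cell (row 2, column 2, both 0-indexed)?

step 0: 2,1,0,0,1,0
2,3,2,2,0,2
3,3,3,0,1,3
3,0,3,2,0,2
2,1,0,1,3,2
3,1,2,3,2,1
step 1: 3,2,1,0,1,0
0,2,0,3,0,2
2,2,3,1,1,3
0,3,0,3,0,2
3,1,1,1,3,2
3,1,2,3,2,1
step 2: 3,2,1,0,1,0
0,2,1,3,0,2
2,3,0,2,1,3
0,3,1,3,0,2
3,1,1,1,3,2
3,1,2,3,2,1
step 3: 3,2,1,0,1,0
0,2,1,3,0,2
2,3,1,2,1,3
0,3,1,3,0,2
3,1,1,1,3,2
3,1,2,3,2,1

1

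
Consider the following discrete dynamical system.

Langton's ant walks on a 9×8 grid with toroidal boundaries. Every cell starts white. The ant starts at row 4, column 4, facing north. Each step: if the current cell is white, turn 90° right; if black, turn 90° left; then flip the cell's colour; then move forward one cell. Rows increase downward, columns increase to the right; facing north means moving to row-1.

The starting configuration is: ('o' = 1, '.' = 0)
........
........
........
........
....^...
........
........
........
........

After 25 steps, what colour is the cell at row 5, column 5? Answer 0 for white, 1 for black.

1

[0] ........
........
........
........
....^...
........
........
........
........
[1] ........
........
........
........
....o>..
........
........
........
........
[2] ........
........
........
........
....oo..
.....v..
........
........
........
[3] ........
........
........
........
....oo..
....<o..
........
........
........
[4] ........
........
........
........
....^o..
....oo..
........
........
........
[5] ........
........
........
........
...<.o..
....oo..
........
........
........
[6] ........
........
........
...^....
...o.o..
....oo..
........
........
........
[7] ........
........
........
...o>...
...o.o..
....oo..
........
........
........
[8] ........
........
........
...oo...
...ovo..
....oo..
........
........
........
[9] ........
........
........
...oo...
...<oo..
....oo..
........
........
........
[10] ........
........
........
...oo...
....oo..
...voo..
........
........
........
[11] ........
........
........
...oo...
....oo..
..<ooo..
........
........
........
[12] ........
........
........
...oo...
..^.oo..
..oooo..
........
........
........
[13] ........
........
........
...oo...
..o>oo..
..oooo..
........
........
........
[14] ........
........
........
...oo...
..oooo..
..ovoo..
........
........
........
[15] ........
........
........
...oo...
..oooo..
..o.>o..
........
........
........
[16] ........
........
........
...oo...
..oo^o..
..o..o..
........
........
........
[17] ........
........
........
...oo...
..o<.o..
..o..o..
........
........
........
[18] ........
........
........
...oo...
..o..o..
..ov.o..
........
........
........
[19] ........
........
........
...oo...
..o..o..
..<o.o..
........
........
........
[20] ........
........
........
...oo...
..o..o..
...o.o..
..v.....
........
........
[21] ........
........
........
...oo...
..o..o..
...o.o..
.<o.....
........
........
[22] ........
........
........
...oo...
..o..o..
.^.o.o..
.oo.....
........
........
[23] ........
........
........
...oo...
..o..o..
.o>o.o..
.oo.....
........
........
[24] ........
........
........
...oo...
..o..o..
.ooo.o..
.ov.....
........
........
[25] ........
........
........
...oo...
..o..o..
.ooo.o..
.o.>....
........
........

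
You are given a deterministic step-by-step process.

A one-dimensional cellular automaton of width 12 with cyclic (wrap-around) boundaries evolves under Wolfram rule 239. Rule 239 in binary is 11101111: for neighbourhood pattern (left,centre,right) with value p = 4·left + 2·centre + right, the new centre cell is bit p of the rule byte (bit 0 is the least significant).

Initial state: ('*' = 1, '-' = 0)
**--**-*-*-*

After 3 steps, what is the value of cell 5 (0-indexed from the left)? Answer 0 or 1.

[0] **--**-*-*-*
[1] **-*********
[2] ************
[3] ************

1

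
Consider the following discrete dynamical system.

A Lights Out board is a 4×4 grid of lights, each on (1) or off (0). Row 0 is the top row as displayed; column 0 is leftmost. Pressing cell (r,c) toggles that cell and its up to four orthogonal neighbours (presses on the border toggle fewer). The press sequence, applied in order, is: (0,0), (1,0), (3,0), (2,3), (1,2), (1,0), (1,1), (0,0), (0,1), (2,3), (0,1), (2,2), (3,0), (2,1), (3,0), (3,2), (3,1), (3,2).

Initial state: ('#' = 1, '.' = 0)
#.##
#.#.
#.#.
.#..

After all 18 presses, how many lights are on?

7

step 0: #.##
#.#.
#.#.
.#..
step 1: .###
..#.
#.#.
.#..
step 2: ####
###.
..#.
.#..
step 3: ####
###.
#.#.
#...
step 4: ####
####
#..#
#..#
step 5: ##.#
#...
#.##
#..#
step 6: .#.#
.#..
..##
#..#
step 7: ...#
#.#.
.###
#..#
step 8: ##.#
..#.
.###
#..#
step 9: ..##
.##.
.###
#..#
step 10: ..##
.###
.#..
#...
step 11: ##.#
..##
.#..
#...
step 12: ##.#
...#
..##
#.#.
step 13: ##.#
...#
#.##
.##.
step 14: ##.#
.#.#
.#.#
..#.
step 15: ##.#
.#.#
##.#
###.
step 16: ##.#
.#.#
####
#..#
step 17: ##.#
.#.#
#.##
.###
step 18: ##.#
.#.#
#..#
....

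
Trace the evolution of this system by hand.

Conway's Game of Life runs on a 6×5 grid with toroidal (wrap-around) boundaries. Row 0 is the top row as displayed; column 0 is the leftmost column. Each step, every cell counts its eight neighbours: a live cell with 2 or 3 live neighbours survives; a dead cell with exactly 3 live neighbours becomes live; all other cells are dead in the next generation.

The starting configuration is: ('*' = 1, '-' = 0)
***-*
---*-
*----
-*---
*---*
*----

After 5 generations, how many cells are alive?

2

step 0: ***-*
---*-
*----
-*---
*---*
*----
step 1: *****
--**-
-----
-*--*
**--*
---*-
step 2: **---
*----
--**-
-*--*
-****
-----
step 3: **---
*-*-*
*****
-*--*
-****
---**
step 4: -**--
-----
-----
-----
-*---
-----
step 5: -----
-----
-----
-----
-----
-**--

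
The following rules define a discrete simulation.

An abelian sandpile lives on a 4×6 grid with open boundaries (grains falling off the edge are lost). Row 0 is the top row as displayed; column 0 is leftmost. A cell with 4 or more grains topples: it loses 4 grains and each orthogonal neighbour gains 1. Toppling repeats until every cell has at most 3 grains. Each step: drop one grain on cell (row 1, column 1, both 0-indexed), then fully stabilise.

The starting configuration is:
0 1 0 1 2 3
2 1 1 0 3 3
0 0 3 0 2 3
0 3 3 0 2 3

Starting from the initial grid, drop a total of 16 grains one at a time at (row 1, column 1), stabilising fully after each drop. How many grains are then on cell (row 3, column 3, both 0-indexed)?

1

0) 0 1 0 1 2 3
2 1 1 0 3 3
0 0 3 0 2 3
0 3 3 0 2 3
1) 0 1 0 1 2 3
2 2 1 0 3 3
0 0 3 0 2 3
0 3 3 0 2 3
2) 0 1 0 1 2 3
2 3 1 0 3 3
0 0 3 0 2 3
0 3 3 0 2 3
3) 0 2 0 1 2 3
3 0 2 0 3 3
0 1 3 0 2 3
0 3 3 0 2 3
4) 0 2 0 1 2 3
3 1 2 0 3 3
0 1 3 0 2 3
0 3 3 0 2 3
5) 0 2 0 1 2 3
3 2 2 0 3 3
0 1 3 0 2 3
0 3 3 0 2 3
6) 0 2 0 1 2 3
3 3 2 0 3 3
0 1 3 0 2 3
0 3 3 0 2 3
7) 1 3 0 1 2 3
0 1 3 0 3 3
1 2 3 0 2 3
0 3 3 0 2 3
8) 1 3 0 1 2 3
0 2 3 0 3 3
1 2 3 0 2 3
0 3 3 0 2 3
9) 1 3 0 1 2 3
0 3 3 0 3 3
1 2 3 0 2 3
0 3 3 0 2 3
10) 2 0 2 1 2 3
1 3 1 1 3 3
2 1 2 1 2 3
1 1 1 1 2 3
11) 2 1 2 1 2 3
2 0 2 1 3 3
2 2 2 1 2 3
1 1 1 1 2 3
12) 2 1 2 1 2 3
2 1 2 1 3 3
2 2 2 1 2 3
1 1 1 1 2 3
13) 2 1 2 1 2 3
2 2 2 1 3 3
2 2 2 1 2 3
1 1 1 1 2 3
14) 2 1 2 1 2 3
2 3 2 1 3 3
2 2 2 1 2 3
1 1 1 1 2 3
15) 2 2 2 1 2 3
3 0 3 1 3 3
2 3 2 1 2 3
1 1 1 1 2 3
16) 2 2 2 1 2 3
3 1 3 1 3 3
2 3 2 1 2 3
1 1 1 1 2 3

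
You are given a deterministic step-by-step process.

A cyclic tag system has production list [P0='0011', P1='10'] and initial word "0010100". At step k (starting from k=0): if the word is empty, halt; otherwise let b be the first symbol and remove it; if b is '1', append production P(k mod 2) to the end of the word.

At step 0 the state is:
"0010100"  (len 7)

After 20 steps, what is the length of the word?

11

k=0  "0010100"  (len 7)
k=1  "010100"  (len 6)
k=2  "10100"  (len 5)
k=3  "01000011"  (len 8)
k=4  "1000011"  (len 7)
k=5  "0000110011"  (len 10)
k=6  "000110011"  (len 9)
k=7  "00110011"  (len 8)
k=8  "0110011"  (len 7)
k=9  "110011"  (len 6)
k=10  "1001110"  (len 7)
k=11  "0011100011"  (len 10)
k=12  "011100011"  (len 9)
k=13  "11100011"  (len 8)
k=14  "110001110"  (len 9)
k=15  "100011100011"  (len 12)
k=16  "0001110001110"  (len 13)
k=17  "001110001110"  (len 12)
k=18  "01110001110"  (len 11)
k=19  "1110001110"  (len 10)
k=20  "11000111010"  (len 11)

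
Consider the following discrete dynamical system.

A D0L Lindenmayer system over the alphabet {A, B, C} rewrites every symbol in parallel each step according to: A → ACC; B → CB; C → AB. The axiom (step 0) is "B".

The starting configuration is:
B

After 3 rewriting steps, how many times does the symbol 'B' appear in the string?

0) B
1) CB
2) ABCB
3) ACCCBABCB

3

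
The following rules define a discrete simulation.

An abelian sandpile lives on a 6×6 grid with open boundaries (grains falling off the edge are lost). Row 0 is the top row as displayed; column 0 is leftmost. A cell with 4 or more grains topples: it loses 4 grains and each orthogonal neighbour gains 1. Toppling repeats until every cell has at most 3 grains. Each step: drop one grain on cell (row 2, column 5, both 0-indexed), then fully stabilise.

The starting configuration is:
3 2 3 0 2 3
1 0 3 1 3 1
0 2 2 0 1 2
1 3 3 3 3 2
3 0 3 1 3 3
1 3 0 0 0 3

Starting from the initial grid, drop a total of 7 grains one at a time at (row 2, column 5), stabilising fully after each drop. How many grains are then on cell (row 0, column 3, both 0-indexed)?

1

k=0  3 2 3 0 2 3
1 0 3 1 3 1
0 2 2 0 1 2
1 3 3 3 3 2
3 0 3 1 3 3
1 3 0 0 0 3
k=1  3 2 3 0 2 3
1 0 3 1 3 1
0 2 2 0 1 3
1 3 3 3 3 2
3 0 3 1 3 3
1 3 0 0 0 3
k=2  3 2 3 0 2 3
1 0 3 1 3 2
0 2 2 0 2 0
1 3 3 3 3 3
3 0 3 1 3 3
1 3 0 0 0 3
k=3  3 2 3 0 2 3
1 0 3 1 3 2
0 2 2 0 2 1
1 3 3 3 3 3
3 0 3 1 3 3
1 3 0 0 0 3
k=4  3 2 3 0 2 3
1 0 3 1 3 2
0 2 2 0 2 2
1 3 3 3 3 3
3 0 3 1 3 3
1 3 0 0 0 3
k=5  3 2 3 0 2 3
1 0 3 1 3 2
0 2 2 0 2 3
1 3 3 3 3 3
3 0 3 1 3 3
1 3 0 0 0 3
k=6  3 2 3 1 0 1
1 0 3 2 2 1
0 3 3 2 1 3
2 0 2 2 3 2
3 2 1 0 2 2
1 3 1 1 2 0
k=7  3 2 3 1 0 1
1 0 3 2 2 2
0 3 3 2 2 0
2 0 2 2 3 3
3 2 1 0 2 2
1 3 1 1 2 0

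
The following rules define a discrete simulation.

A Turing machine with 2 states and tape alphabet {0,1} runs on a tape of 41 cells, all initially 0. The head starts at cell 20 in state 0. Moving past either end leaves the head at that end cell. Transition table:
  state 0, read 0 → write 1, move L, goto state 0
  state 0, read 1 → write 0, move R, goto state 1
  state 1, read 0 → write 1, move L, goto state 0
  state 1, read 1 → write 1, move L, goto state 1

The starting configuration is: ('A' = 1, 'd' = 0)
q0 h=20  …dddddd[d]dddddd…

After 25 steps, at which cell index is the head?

1

0) q0 h=20  …dddddd[d]dddddd…
1) q0 h=19  …dddddd[d]Addddd…
2) q0 h=18  …dddddd[d]AAdddd…
3) q0 h=17  …dddddd[d]AAAddd…
4) q0 h=16  …dddddd[d]AAAAdd…
5) q0 h=15  …dddddd[d]AAAAAd…
6) q0 h=14  …dddddd[d]AAAAAA…
7) q0 h=13  …dddddd[d]AAAAAA…
8) q0 h=12  …dddddd[d]AAAAAA…
9) q0 h=11  …dddddd[d]AAAAAA…
10) q0 h=10  …dddddd[d]AAAAAA…
11) q0 h= 9  …dddddd[d]AAAAAA…
12) q0 h= 8  …dddddd[d]AAAAAA…
13) q0 h= 7  …dddddd[d]AAAAAA…
14) q0 h= 6  |dddddd[d]AAAAAA…
15) q0 h= 5  |ddddd[d]AAAAAA…
16) q0 h= 4  |dddd[d]AAAAAA…
17) q0 h= 3  |ddd[d]AAAAAA…
18) q0 h= 2  |dd[d]AAAAAA…
19) q0 h= 1  |d[d]AAAAAA…
20) q0 h= 0  |[d]AAAAAA…
21) q0 h= 0  |[A]AAAAAA…
22) q1 h= 1  |d[A]AAAAAA…
23) q1 h= 0  |[d]AAAAAA…
24) q0 h= 0  |[A]AAAAAA…
25) q1 h= 1  |d[A]AAAAAA…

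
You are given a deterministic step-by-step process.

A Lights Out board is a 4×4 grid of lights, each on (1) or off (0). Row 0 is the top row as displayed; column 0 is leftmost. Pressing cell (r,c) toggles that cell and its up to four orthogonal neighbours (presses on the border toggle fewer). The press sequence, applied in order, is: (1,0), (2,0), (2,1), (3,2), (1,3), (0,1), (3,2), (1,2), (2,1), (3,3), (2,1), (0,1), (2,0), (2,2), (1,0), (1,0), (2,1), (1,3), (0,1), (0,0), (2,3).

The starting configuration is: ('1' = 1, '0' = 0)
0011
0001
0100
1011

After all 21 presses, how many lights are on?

k=0  0011
0001
0100
1011
k=1  1011
1101
1100
1011
k=2  1011
0101
0000
0011
k=3  1011
0001
1110
0111
k=4  1011
0001
1100
0000
k=5  1010
0010
1101
0000
k=6  0100
0110
1101
0000
k=7  0100
0110
1111
0111
k=8  0110
0001
1101
0111
k=9  0110
0101
0011
0011
k=10  0110
0101
0010
0000
k=11  0110
0001
1100
0100
k=12  1000
0101
1100
0100
k=13  1000
1101
0000
1100
k=14  1000
1111
0111
1110
k=15  0000
0011
1111
1110
k=16  1000
1111
0111
1110
k=17  1000
1011
1001
1010
k=18  1001
1000
1000
1010
k=19  0111
1100
1000
1010
k=20  1011
0100
1000
1010
k=21  1011
0101
1011
1011

11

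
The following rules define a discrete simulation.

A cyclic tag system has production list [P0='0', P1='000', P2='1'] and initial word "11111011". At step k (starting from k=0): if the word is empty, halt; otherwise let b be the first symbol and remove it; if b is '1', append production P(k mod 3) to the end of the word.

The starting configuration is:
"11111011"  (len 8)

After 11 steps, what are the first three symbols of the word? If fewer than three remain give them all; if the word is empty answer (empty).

step 0: "11111011"  (len 8)
step 1: "11110110"  (len 8)
step 2: "1110110000"  (len 10)
step 3: "1101100001"  (len 10)
step 4: "1011000010"  (len 10)
step 5: "011000010000"  (len 12)
step 6: "11000010000"  (len 11)
step 7: "10000100000"  (len 11)
step 8: "0000100000000"  (len 13)
step 9: "000100000000"  (len 12)
step 10: "00100000000"  (len 11)
step 11: "0100000000"  (len 10)

010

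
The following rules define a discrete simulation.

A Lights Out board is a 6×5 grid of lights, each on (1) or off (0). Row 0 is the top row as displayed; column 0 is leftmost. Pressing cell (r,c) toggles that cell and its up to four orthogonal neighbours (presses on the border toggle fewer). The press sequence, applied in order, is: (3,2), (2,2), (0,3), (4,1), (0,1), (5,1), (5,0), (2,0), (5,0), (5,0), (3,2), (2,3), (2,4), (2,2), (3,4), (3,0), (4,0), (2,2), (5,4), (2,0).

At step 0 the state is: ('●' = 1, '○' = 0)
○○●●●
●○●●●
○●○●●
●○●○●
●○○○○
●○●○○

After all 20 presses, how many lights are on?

t=0: ○○●●●
●○●●●
○●○●●
●○●○●
●○○○○
●○●○○
t=1: ○○●●●
●○●●●
○●●●●
●●○●●
●○●○○
●○●○○
t=2: ○○●●●
●○○●●
○○○○●
●●●●●
●○●○○
●○●○○
t=3: ○○○○○
●○○○●
○○○○●
●●●●●
●○●○○
●○●○○
t=4: ○○○○○
●○○○●
○○○○●
●○●●●
○●○○○
●●●○○
t=5: ●●●○○
●●○○●
○○○○●
●○●●●
○●○○○
●●●○○
t=6: ●●●○○
●●○○●
○○○○●
●○●●●
○○○○○
○○○○○
t=7: ●●●○○
●●○○●
○○○○●
●○●●●
●○○○○
●●○○○
t=8: ●●●○○
○●○○●
●●○○●
○○●●●
●○○○○
●●○○○
t=9: ●●●○○
○●○○●
●●○○●
○○●●●
○○○○○
○○○○○
t=10: ●●●○○
○●○○●
●●○○●
○○●●●
●○○○○
●●○○○
t=11: ●●●○○
○●○○●
●●●○●
○●○○●
●○●○○
●●○○○
t=12: ●●●○○
○●○●●
●●○●○
○●○●●
●○●○○
●●○○○
t=13: ●●●○○
○●○●○
●●○○●
○●○●○
●○●○○
●●○○○
t=14: ●●●○○
○●●●○
●○●●●
○●●●○
●○●○○
●●○○○
t=15: ●●●○○
○●●●○
●○●●○
○●●○●
●○●○●
●●○○○
t=16: ●●●○○
○●●●○
○○●●○
●○●○●
○○●○●
●●○○○
t=17: ●●●○○
○●●●○
○○●●○
○○●○●
●●●○●
○●○○○
t=18: ●●●○○
○●○●○
○●○○○
○○○○●
●●●○●
○●○○○
t=19: ●●●○○
○●○●○
○●○○○
○○○○●
●●●○○
○●○●●
t=20: ●●●○○
●●○●○
●○○○○
●○○○●
●●●○○
○●○●●

15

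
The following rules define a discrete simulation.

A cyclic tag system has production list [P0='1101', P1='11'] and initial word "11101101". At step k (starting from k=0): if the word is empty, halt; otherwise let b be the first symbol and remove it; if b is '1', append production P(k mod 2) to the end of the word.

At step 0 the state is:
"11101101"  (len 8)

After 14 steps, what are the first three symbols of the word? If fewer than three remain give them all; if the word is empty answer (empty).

110

k=0  "11101101"  (len 8)
k=1  "11011011101"  (len 11)
k=2  "101101110111"  (len 12)
k=3  "011011101111101"  (len 15)
k=4  "11011101111101"  (len 14)
k=5  "10111011111011101"  (len 17)
k=6  "011101111101110111"  (len 18)
k=7  "11101111101110111"  (len 17)
k=8  "110111110111011111"  (len 18)
k=9  "101111101110111111101"  (len 21)
k=10  "0111110111011111110111"  (len 22)
k=11  "111110111011111110111"  (len 21)
k=12  "1111011101111111011111"  (len 22)
k=13  "1110111011111110111111101"  (len 25)
k=14  "11011101111111011111110111"  (len 26)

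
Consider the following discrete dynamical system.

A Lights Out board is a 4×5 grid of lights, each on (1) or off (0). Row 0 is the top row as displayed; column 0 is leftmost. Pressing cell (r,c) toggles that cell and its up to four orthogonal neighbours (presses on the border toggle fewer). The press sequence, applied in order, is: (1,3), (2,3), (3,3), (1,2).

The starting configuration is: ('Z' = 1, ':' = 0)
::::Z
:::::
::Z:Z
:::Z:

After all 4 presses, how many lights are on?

11

step 0: ::::Z
:::::
::Z:Z
:::Z:
step 1: :::ZZ
::ZZZ
::ZZZ
:::Z:
step 2: :::ZZ
::Z:Z
:::::
:::::
step 3: :::ZZ
::Z:Z
:::Z:
::ZZZ
step 4: ::ZZZ
:Z:ZZ
::ZZ:
::ZZZ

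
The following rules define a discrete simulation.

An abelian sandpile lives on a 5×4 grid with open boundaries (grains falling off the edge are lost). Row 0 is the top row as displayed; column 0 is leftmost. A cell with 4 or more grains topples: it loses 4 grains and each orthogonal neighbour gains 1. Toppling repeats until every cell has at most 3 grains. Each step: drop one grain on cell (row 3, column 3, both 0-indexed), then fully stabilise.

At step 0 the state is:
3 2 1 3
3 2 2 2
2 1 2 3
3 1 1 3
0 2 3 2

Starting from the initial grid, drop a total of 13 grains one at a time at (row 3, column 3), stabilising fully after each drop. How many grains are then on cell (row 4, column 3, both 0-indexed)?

0

step 0: 3 2 1 3
3 2 2 2
2 1 2 3
3 1 1 3
0 2 3 2
step 1: 3 2 1 3
3 2 2 3
2 1 3 0
3 1 2 1
0 2 3 3
step 2: 3 2 1 3
3 2 2 3
2 1 3 0
3 1 2 2
0 2 3 3
step 3: 3 2 1 3
3 2 2 3
2 1 3 0
3 1 2 3
0 2 3 3
step 4: 3 2 1 3
3 2 3 3
2 2 0 2
3 2 1 2
0 3 1 1
step 5: 3 2 1 3
3 2 3 3
2 2 0 2
3 2 1 3
0 3 1 1
step 6: 3 2 1 3
3 2 3 3
2 2 0 3
3 2 2 0
0 3 1 2
step 7: 3 2 1 3
3 2 3 3
2 2 0 3
3 2 2 1
0 3 1 2
step 8: 3 2 1 3
3 2 3 3
2 2 0 3
3 2 2 2
0 3 1 2
step 9: 3 2 1 3
3 2 3 3
2 2 0 3
3 2 2 3
0 3 1 2
step 10: 3 2 3 0
3 3 0 2
2 2 2 1
3 2 3 1
0 3 1 3
step 11: 3 2 3 0
3 3 0 2
2 2 2 1
3 2 3 2
0 3 1 3
step 12: 3 2 3 0
3 3 0 2
2 2 2 1
3 2 3 3
0 3 1 3
step 13: 3 2 3 0
3 3 0 2
2 2 3 2
3 3 0 2
0 3 3 0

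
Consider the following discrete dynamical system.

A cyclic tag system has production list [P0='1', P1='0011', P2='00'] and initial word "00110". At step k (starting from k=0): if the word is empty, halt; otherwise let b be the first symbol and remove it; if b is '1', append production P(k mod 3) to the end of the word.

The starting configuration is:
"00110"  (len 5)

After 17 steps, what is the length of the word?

4

t=0: "00110"  (len 5)
t=1: "0110"  (len 4)
t=2: "110"  (len 3)
t=3: "1000"  (len 4)
t=4: "0001"  (len 4)
t=5: "001"  (len 3)
t=6: "01"  (len 2)
t=7: "1"  (len 1)
t=8: "0011"  (len 4)
t=9: "011"  (len 3)
t=10: "11"  (len 2)
t=11: "10011"  (len 5)
t=12: "001100"  (len 6)
t=13: "01100"  (len 5)
t=14: "1100"  (len 4)
t=15: "10000"  (len 5)
t=16: "00001"  (len 5)
t=17: "0001"  (len 4)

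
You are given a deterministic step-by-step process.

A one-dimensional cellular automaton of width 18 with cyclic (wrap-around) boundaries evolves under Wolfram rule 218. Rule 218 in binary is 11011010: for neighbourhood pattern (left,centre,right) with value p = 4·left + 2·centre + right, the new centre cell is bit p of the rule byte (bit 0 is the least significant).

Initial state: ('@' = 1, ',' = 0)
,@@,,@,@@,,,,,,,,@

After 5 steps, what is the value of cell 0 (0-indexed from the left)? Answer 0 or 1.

gen 0: ,@@,,@,@@,,,,,,,,@
gen 1: ,@@@@,,@@@,,,,,,@,
gen 2: @@@@@@@@@@@,,,,@,@
gen 3: @@@@@@@@@@@@,,@,,@
gen 4: @@@@@@@@@@@@@@,@@@
gen 5: @@@@@@@@@@@@@@,@@@

1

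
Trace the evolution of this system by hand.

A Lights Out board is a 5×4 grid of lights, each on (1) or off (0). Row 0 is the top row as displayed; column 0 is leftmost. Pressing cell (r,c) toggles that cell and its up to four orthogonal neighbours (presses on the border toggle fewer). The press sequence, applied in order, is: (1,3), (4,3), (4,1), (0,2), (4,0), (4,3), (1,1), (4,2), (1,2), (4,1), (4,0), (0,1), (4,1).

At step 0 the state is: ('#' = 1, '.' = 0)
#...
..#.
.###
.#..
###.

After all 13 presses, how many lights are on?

9

t=0: #...
..#.
.###
.#..
###.
t=1: #..#
...#
.##.
.#..
###.
t=2: #..#
...#
.##.
.#.#
##.#
t=3: #..#
...#
.##.
...#
..##
t=4: ###.
..##
.##.
...#
..##
t=5: ###.
..##
.##.
#..#
####
t=6: ###.
..##
.##.
#...
##..
t=7: #.#.
##.#
..#.
#...
##..
t=8: #.#.
##.#
..#.
#.#.
#.##
t=9: #...
#.#.
....
#.#.
#.##
t=10: #...
#.#.
....
###.
.#.#
t=11: #...
#.#.
....
.##.
#..#
t=12: .##.
###.
....
.##.
#..#
t=13: .##.
###.
....
..#.
.###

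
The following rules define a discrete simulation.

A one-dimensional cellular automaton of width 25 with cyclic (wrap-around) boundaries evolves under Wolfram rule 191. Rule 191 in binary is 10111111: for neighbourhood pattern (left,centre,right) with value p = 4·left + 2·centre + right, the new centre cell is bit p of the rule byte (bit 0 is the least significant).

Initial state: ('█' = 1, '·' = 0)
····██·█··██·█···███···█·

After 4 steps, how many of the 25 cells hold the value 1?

22

[0] ····██·█··██·█···███···█·
[1] █████·█████·███████·█████
[2] ████·█████·███████·██████
[3] ███·█████·███████·███████
[4] ██·█████·███████·████████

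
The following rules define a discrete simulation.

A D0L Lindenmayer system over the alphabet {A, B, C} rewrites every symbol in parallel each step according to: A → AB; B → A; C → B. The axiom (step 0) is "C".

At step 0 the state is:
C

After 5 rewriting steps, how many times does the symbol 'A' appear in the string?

3

[0] C
[1] B
[2] A
[3] AB
[4] ABA
[5] ABAAB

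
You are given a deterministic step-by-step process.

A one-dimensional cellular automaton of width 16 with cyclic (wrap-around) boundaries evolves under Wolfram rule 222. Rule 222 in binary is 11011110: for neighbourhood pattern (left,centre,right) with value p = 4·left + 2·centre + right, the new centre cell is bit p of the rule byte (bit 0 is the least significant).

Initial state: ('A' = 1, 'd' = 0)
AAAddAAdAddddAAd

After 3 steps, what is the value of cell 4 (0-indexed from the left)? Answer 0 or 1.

1

0) AAAddAAdAddddAAd
1) AAAAAAAdAAddAAAd
2) AAAAAAAdAAAAAAAd
3) AAAAAAAdAAAAAAAd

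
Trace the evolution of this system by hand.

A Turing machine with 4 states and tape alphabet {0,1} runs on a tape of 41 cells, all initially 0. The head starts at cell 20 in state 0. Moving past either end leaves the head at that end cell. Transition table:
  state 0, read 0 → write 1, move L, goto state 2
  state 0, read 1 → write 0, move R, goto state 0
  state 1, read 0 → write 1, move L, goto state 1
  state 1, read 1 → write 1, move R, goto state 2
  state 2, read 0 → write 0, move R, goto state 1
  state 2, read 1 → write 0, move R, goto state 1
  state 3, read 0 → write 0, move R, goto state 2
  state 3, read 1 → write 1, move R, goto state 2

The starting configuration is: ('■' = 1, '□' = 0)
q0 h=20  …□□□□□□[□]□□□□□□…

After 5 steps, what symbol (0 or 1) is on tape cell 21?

0

gen 0: q0 h=20  …□□□□□□[□]□□□□□□…
gen 1: q2 h=19  …□□□□□□[□]■□□□□□…
gen 2: q1 h=20  …□□□□□□[■]□□□□□□…
gen 3: q2 h=21  …□□□□□■[□]□□□□□□…
gen 4: q1 h=22  …□□□□■□[□]□□□□□□…
gen 5: q1 h=21  …□□□□□■[□]■□□□□□…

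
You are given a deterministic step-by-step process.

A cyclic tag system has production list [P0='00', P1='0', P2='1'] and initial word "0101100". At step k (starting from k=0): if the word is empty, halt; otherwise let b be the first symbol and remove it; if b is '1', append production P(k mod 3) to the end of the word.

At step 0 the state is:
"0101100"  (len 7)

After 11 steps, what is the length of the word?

0

step 0: "0101100"  (len 7)
step 1: "101100"  (len 6)
step 2: "011000"  (len 6)
step 3: "11000"  (len 5)
step 4: "100000"  (len 6)
step 5: "000000"  (len 6)
step 6: "00000"  (len 5)
step 7: "0000"  (len 4)
step 8: "000"  (len 3)
step 9: "00"  (len 2)
step 10: "0"  (len 1)
step 11: (halted — word empty)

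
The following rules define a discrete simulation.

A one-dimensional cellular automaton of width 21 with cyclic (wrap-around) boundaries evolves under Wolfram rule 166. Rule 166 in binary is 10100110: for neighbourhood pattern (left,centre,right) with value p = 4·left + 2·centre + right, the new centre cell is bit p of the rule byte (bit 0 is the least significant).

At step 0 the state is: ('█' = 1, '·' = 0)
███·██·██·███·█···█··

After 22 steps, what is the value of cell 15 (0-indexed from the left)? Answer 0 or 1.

0

[0] ███·██·██·███·█···█··
[1] ·█·█··█··█·█·██··██·█
[2] ████·██·█████···█··██
[3] ███·█··█·███···██·█·█
[4] ██·██·███·█···█··███·
[5] ··█··█·█·██··██·█·█·█
[6] ·██·█████···█··██████
[7] █··█·███···██·█·████·
[8] █·███·█···█··███·██·█
[9] ·█·█·██··██·█·█·█··█·
[10] █████···█··██████·██·
[11] ·███···██·█·████·█··█
[12] █·█···█··███·██·██·██
[13] ·██··██·█·█·█··█··█·█
[14] █···█··██████·██·████
[15] ···██·█·████·█··█·███
[16] ··█··███·██·██·███·█·
[17] ·██·█·█·█··█··█·█·██·
[18] █··██████·██·█████···
[19] █·█·████·█··█·███···█
[20] ·███·██·██·███·█···█·
[21] █·█·█··█··█·█·██··██·
[22] █████·██·█████···█··█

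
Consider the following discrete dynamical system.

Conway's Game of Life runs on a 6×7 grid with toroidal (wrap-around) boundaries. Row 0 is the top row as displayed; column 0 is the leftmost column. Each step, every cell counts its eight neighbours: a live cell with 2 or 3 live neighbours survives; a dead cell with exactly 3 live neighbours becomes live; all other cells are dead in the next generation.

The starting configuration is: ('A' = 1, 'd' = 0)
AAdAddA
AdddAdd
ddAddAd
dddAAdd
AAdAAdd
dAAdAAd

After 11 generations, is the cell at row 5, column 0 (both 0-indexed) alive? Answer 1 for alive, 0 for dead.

t=0: AAdAddA
AdddAdd
ddAddAd
dddAAdd
AAdAAdd
dAAdAAd
t=1: dddAddA
AdAAAAd
dddddAd
dAdddAd
AAddddd
dddddAd
t=2: ddAAddA
ddAAdAd
dAAAdAd
AAddddA
AAddddA
AdddddA
t=3: AAAAAAA
dddddAA
dddAdAd
dddddAd
dddddAd
ddAddAd
t=4: AAAAddd
dAddddd
dddddAd
dddddAA
ddddAAA
AdAdddd
t=5: AddAddd
AAddddd
dddddAA
ddddddd
AdddAdd
AdAdAAd
t=6: AdAAAdd
AAddddd
AdddddA
dddddAA
dAdAAAA
AdddAAd
t=7: AdAAAAd
ddAAddd
dAdddAd
ddddddd
dddAddd
Adddddd
t=8: ddAdAdA
dddddAA
ddAdddd
ddddddd
ddddddd
dAAdddA
t=9: dAAAddA
dddAdAA
ddddddd
ddddddd
ddddddd
AAAAdAd
t=10: ddddddd
AddAAAA
ddddddd
ddddddd
dAAdddd
AddAAdA
t=11: ddddddd
ddddAAA
ddddAAA
ddddddd
AAAAddd
AAAAddd

1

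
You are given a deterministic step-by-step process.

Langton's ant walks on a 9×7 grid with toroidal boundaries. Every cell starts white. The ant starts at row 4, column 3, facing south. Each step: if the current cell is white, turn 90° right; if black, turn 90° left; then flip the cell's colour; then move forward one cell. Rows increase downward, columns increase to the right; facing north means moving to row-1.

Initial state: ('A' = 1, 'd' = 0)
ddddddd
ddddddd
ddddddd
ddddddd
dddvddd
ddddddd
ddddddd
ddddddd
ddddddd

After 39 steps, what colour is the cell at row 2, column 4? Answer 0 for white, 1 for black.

1

gen 0: ddddddd
ddddddd
ddddddd
ddddddd
dddvddd
ddddddd
ddddddd
ddddddd
ddddddd
gen 1: ddddddd
ddddddd
ddddddd
ddddddd
dd<Addd
ddddddd
ddddddd
ddddddd
ddddddd
gen 2: ddddddd
ddddddd
ddddddd
dd^dddd
ddAAddd
ddddddd
ddddddd
ddddddd
ddddddd
gen 3: ddddddd
ddddddd
ddddddd
ddA>ddd
ddAAddd
ddddddd
ddddddd
ddddddd
ddddddd
gen 4: ddddddd
ddddddd
ddddddd
ddAAddd
ddAvddd
ddddddd
ddddddd
ddddddd
ddddddd
gen 5: ddddddd
ddddddd
ddddddd
ddAAddd
ddAd>dd
ddddddd
ddddddd
ddddddd
ddddddd
gen 6: ddddddd
ddddddd
ddddddd
ddAAddd
ddAdAdd
ddddvdd
ddddddd
ddddddd
ddddddd
gen 7: ddddddd
ddddddd
ddddddd
ddAAddd
ddAdAdd
ddd<Add
ddddddd
ddddddd
ddddddd
gen 8: ddddddd
ddddddd
ddddddd
ddAAddd
ddA^Add
dddAAdd
ddddddd
ddddddd
ddddddd
gen 9: ddddddd
ddddddd
ddddddd
ddAAddd
ddAA>dd
dddAAdd
ddddddd
ddddddd
ddddddd
gen 10: ddddddd
ddddddd
ddddddd
ddAA^dd
ddAAddd
dddAAdd
ddddddd
ddddddd
ddddddd
gen 11: ddddddd
ddddddd
ddddddd
ddAAA>d
ddAAddd
dddAAdd
ddddddd
ddddddd
ddddddd
gen 12: ddddddd
ddddddd
ddddddd
ddAAAAd
ddAAdvd
dddAAdd
ddddddd
ddddddd
ddddddd
gen 13: ddddddd
ddddddd
ddddddd
ddAAAAd
ddAA<Ad
dddAAdd
ddddddd
ddddddd
ddddddd
gen 14: ddddddd
ddddddd
ddddddd
ddAA^Ad
ddAAAAd
dddAAdd
ddddddd
ddddddd
ddddddd
gen 15: ddddddd
ddddddd
ddddddd
ddA<dAd
ddAAAAd
dddAAdd
ddddddd
ddddddd
ddddddd
gen 16: ddddddd
ddddddd
ddddddd
ddAddAd
ddAvAAd
dddAAdd
ddddddd
ddddddd
ddddddd
gen 17: ddddddd
ddddddd
ddddddd
ddAddAd
ddAd>Ad
dddAAdd
ddddddd
ddddddd
ddddddd
gen 18: ddddddd
ddddddd
ddddddd
ddAd^Ad
ddAddAd
dddAAdd
ddddddd
ddddddd
ddddddd
gen 19: ddddddd
ddddddd
ddddddd
ddAdA>d
ddAddAd
dddAAdd
ddddddd
ddddddd
ddddddd
gen 20: ddddddd
ddddddd
ddddd^d
ddAdAdd
ddAddAd
dddAAdd
ddddddd
ddddddd
ddddddd
gen 21: ddddddd
ddddddd
dddddA>
ddAdAdd
ddAddAd
dddAAdd
ddddddd
ddddddd
ddddddd
gen 22: ddddddd
ddddddd
dddddAA
ddAdAdv
ddAddAd
dddAAdd
ddddddd
ddddddd
ddddddd
gen 23: ddddddd
ddddddd
dddddAA
ddAdA<A
ddAddAd
dddAAdd
ddddddd
ddddddd
ddddddd
gen 24: ddddddd
ddddddd
ddddd^A
ddAdAAA
ddAddAd
dddAAdd
ddddddd
ddddddd
ddddddd
gen 25: ddddddd
ddddddd
dddd<dA
ddAdAAA
ddAddAd
dddAAdd
ddddddd
ddddddd
ddddddd
gen 26: ddddddd
dddd^dd
ddddAdA
ddAdAAA
ddAddAd
dddAAdd
ddddddd
ddddddd
ddddddd
gen 27: ddddddd
ddddA>d
ddddAdA
ddAdAAA
ddAddAd
dddAAdd
ddddddd
ddddddd
ddddddd
gen 28: ddddddd
ddddAAd
ddddAvA
ddAdAAA
ddAddAd
dddAAdd
ddddddd
ddddddd
ddddddd
gen 29: ddddddd
ddddAAd
dddd<AA
ddAdAAA
ddAddAd
dddAAdd
ddddddd
ddddddd
ddddddd
gen 30: ddddddd
ddddAAd
dddddAA
ddAdvAA
ddAddAd
dddAAdd
ddddddd
ddddddd
ddddddd
gen 31: ddddddd
ddddAAd
dddddAA
ddAdd>A
ddAddAd
dddAAdd
ddddddd
ddddddd
ddddddd
gen 32: ddddddd
ddddAAd
ddddd^A
ddAdddA
ddAddAd
dddAAdd
ddddddd
ddddddd
ddddddd
gen 33: ddddddd
ddddAAd
dddd<dA
ddAdddA
ddAddAd
dddAAdd
ddddddd
ddddddd
ddddddd
gen 34: ddddddd
dddd^Ad
ddddAdA
ddAdddA
ddAddAd
dddAAdd
ddddddd
ddddddd
ddddddd
gen 35: ddddddd
ddd<dAd
ddddAdA
ddAdddA
ddAddAd
dddAAdd
ddddddd
ddddddd
ddddddd
gen 36: ddd^ddd
dddAdAd
ddddAdA
ddAdddA
ddAddAd
dddAAdd
ddddddd
ddddddd
ddddddd
gen 37: dddA>dd
dddAdAd
ddddAdA
ddAdddA
ddAddAd
dddAAdd
ddddddd
ddddddd
ddddddd
gen 38: dddAAdd
dddAvAd
ddddAdA
ddAdddA
ddAddAd
dddAAdd
ddddddd
ddddddd
ddddddd
gen 39: dddAAdd
ddd<AAd
ddddAdA
ddAdddA
ddAddAd
dddAAdd
ddddddd
ddddddd
ddddddd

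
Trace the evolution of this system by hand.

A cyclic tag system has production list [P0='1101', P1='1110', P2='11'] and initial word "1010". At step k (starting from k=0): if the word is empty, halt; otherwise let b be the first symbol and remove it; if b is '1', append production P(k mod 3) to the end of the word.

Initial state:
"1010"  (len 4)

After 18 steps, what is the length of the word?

step 0: "1010"  (len 4)
step 1: "0101101"  (len 7)
step 2: "101101"  (len 6)
step 3: "0110111"  (len 7)
step 4: "110111"  (len 6)
step 5: "101111110"  (len 9)
step 6: "0111111011"  (len 10)
step 7: "111111011"  (len 9)
step 8: "111110111110"  (len 12)
step 9: "1111011111011"  (len 13)
step 10: "1110111110111101"  (len 16)
step 11: "1101111101111011110"  (len 19)
step 12: "10111110111101111011"  (len 20)
step 13: "01111101111011110111101"  (len 23)
step 14: "1111101111011110111101"  (len 22)
step 15: "11110111101111011110111"  (len 23)
step 16: "11101111011110111101111101"  (len 26)
step 17: "11011110111101111011111011110"  (len 29)
step 18: "101111011110111101111101111011"  (len 30)

30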